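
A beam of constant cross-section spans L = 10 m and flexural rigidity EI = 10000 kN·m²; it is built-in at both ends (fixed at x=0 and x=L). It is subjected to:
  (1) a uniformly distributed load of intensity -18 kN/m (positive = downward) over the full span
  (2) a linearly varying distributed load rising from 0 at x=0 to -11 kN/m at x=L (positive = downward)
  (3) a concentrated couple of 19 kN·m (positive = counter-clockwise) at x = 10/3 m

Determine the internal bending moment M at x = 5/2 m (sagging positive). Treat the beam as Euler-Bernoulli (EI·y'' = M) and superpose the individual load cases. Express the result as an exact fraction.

Load 1 — uniform load w=-18 kN/m over full span:
  M_1 = wLx/2 - wL²/12 - wx²/2 = (-18)·10·(5/2)/2 - (-18)·10²/12 - (-18)·(5/2)²/2 = -75/4 kN·m
Load 2 — triangular load w₀=-11 kN/m (0→w₀ over full span):
  M_2 = 3w₀Lx/20 - w₀L²/30 - w₀x³/(6L) = 3·(-11)·10·(5/2)/20 - (-11)·10²/30 - (-11)·(5/2)³/(6·10) = -55/32 kN·m
Load 3 — applied couple M₀=19 kN·m at a=10/3 m (b=L-a=20/3):
  M_3 = R_Ax - M_A  [x≤a] with R_A=38/15, M_A=0 = (38/15)·(5/2) - 0 = 19/3 kN·m
Superposition: M = Σ M_i = -1357/96 kN·m ≈ -14.135417 kN·m

M(5/2) = -1357/96 kN·m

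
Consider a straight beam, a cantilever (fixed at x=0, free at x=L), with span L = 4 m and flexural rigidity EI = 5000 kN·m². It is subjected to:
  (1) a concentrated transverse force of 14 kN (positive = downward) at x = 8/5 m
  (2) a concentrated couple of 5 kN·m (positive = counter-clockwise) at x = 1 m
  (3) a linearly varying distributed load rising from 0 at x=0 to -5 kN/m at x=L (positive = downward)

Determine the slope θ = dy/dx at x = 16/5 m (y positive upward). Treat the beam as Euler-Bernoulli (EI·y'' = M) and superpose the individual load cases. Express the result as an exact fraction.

θ(16/5) = 10003/1875000 rad

Load 1 — point force P=14 kN at a=8/5 m (b=L-a=12/5):
  θ_1 = -Pa²/(2EI)  [x>a] = -14·(8/5)²/(2·5000) = -56/15625 rad
Load 2 — applied couple M₀=5 kN·m at a=1 m (b=L-a=3):
  θ_2 = M₀a/EI  [x>a] = 5·1/5000 = 1/1000 rad
Load 3 — triangular load w₀=-5 kN/m (0→w₀ over full span):
  θ_3 = (w₀Lx²/4-w₀L²x/3-w₀x⁴/(24L))/EI = ((-5)·4·(16/5)²/4-(-5)·4²·(16/5)/3-(-5)·(16/5)⁴/(24·4))/5000 = 1856/234375 rad
Superposition: θ = Σ θ_i = 10003/1875000 rad ≈ 0.005335 rad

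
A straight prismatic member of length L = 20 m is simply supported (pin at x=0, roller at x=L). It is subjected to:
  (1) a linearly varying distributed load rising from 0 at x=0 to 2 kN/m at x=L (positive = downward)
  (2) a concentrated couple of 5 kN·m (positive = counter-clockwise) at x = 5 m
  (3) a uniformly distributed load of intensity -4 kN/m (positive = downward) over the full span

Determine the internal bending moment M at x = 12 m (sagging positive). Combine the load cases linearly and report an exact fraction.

Load 1 — triangular load w₀=2 kN/m (0→w₀ over full span):
  M_1 = w₀Lx/6 - w₀x³/(6L) = 2·20·12/6 - 2·12³/(6·20) = 256/5 kN·m
Load 2 — applied couple M₀=5 kN·m at a=5 m (b=L-a=15):
  M_2 = M₀x/L - M₀  [x>a] = 5·12/20 - 5 = -2 kN·m
Load 3 — uniform load w=-4 kN/m over full span:
  M_3 = wx(L-x)/2 = (-4)·12·(20-12)/2 = -192 kN·m
Superposition: M = Σ M_i = -714/5 kN·m ≈ -142.800000 kN·m

M(12) = -714/5 kN·m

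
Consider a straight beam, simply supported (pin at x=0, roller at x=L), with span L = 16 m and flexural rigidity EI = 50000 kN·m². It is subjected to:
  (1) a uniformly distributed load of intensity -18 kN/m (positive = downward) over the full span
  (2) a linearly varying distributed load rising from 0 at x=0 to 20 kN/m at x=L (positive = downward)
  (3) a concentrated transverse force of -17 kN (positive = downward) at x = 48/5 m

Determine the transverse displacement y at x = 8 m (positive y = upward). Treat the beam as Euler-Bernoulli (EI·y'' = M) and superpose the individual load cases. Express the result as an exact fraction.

Load 1 — uniform load w=-18 kN/m over full span:
  y_1 = -wx(L³-2Lx²+x³)/(24EI) = -(-18)·8·(16³-2·16·8²+8³)/(24·50000) = 192/625 m
Load 2 — triangular load w₀=20 kN/m (0→w₀ over full span):
  y_2 = -w₀x(7L⁴-10L²x²+3x⁴)/(360LEI) = -20·8·(7·16⁴-10·16²·8²+3·8⁴)/(360·16·50000) = -64/375 m
Load 3 — point force P=-17 kN at a=48/5 m (b=L-a=32/5):
  y_3 = -Pbx(L²-b²-x²)/(6LEI)  [x≤a] = -(-17)·(32/5)·8·(16²-(32/5)²-8²)/(6·16·50000) = 32096/1171875 m
Superposition: y = Σ y_i = 64032/390625 m ≈ 0.163922 m

y(8) = 64032/390625 m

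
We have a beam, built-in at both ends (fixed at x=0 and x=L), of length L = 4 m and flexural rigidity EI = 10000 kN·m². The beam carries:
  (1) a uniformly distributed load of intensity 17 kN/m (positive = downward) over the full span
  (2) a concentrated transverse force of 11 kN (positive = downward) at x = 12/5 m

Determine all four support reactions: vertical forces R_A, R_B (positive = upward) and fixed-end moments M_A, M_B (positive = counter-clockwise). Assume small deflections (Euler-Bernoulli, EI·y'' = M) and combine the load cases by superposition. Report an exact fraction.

R_A = 4734/125 kN, M_A = 10084/375 kN·m, R_B = 5141/125 kN, M_B = -10876/375 kN·m

Load 1 — uniform load w=17 kN/m over full span:
  R_A = wL/2 = 17·4/2 = 34 kN
  M_A = wL²/12 = 17·4²/12 = 68/3 kN·m
  R_B = wL/2 = 17·4/2 = 34 kN
  M_B = -wL²/12 = -17·4²/12 = -68/3 kN·m
Load 2 — point force P=11 kN at a=12/5 m (b=L-a=8/5):
  R_A = Pb²(3a+b)/L³ = 11·(8/5)²·(3·(12/5)+(8/5))/4³ = 484/125 kN
  M_A = Pab²/L² = 11·(12/5)·(8/5)²/4² = 528/125 kN·m
  R_B = Pa²(a+3b)/L³ = 11·(12/5)²·((12/5)+3·(8/5))/4³ = 891/125 kN
  M_B = -Pa²b/L² = -11·(12/5)²·(8/5)/4² = -792/125 kN·m
Superposition: R_A = 4734/125 kN, M_A = 10084/375 kN·m, R_B = 5141/125 kN, M_B = -10876/375 kN·m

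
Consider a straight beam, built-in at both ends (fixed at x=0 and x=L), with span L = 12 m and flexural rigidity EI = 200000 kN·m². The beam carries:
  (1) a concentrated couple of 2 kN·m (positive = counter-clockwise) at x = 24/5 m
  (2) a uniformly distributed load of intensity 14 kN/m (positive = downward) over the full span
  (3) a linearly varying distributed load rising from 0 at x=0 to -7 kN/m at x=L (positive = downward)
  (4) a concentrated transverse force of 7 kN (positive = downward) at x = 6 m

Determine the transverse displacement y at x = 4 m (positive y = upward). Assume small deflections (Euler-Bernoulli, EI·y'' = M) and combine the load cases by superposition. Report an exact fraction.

Load 1 — applied couple M₀=2 kN·m at a=24/5 m (b=L-a=36/5):
  y_1 = (R_Ax³/6 - M_Ax²/2)/EI  [x≤a] with R_A=6/25, M_A=6/25 = ((6/25)·4³/6 - (6/25)·4²/2)/200000 = 1/312500 m
Load 2 — uniform load w=14 kN/m over full span:
  y_2 = -wx²(L-x)²/(24EI) = -14·4²·(12-4)²/(24·200000) = -28/9375 m
Load 3 — triangular load w₀=-7 kN/m (0→w₀ over full span):
  y_3 = -w₀x²(L-x)²(x+2L)/(120LEI) = -(-7)·4²·(12-4)²·(4+2·12)/(120·12·200000) = 98/140625 m
Load 4 — point force P=7 kN at a=6 m (b=L-a=6):
  y_4 = -Pb²x²(3aL-(3a+b)x)/(6L³EI)  [x≤a] = -7·6²·4²·(3·6·12-(3·6+6)·4)/(6·12³·200000) = -7/30000 m
Superposition: y = Σ y_i = -28349/11250000 m ≈ -0.002520 m

y(4) = -28349/11250000 m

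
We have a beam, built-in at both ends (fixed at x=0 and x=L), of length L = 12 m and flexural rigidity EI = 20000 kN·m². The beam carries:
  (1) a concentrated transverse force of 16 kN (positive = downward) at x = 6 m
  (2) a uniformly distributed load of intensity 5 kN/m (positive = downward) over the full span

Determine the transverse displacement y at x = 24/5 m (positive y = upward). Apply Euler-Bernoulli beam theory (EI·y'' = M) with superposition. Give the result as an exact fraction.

Load 1 — point force P=16 kN at a=6 m (b=L-a=6):
  y_1 = -Pb²x²(3aL-(3a+b)x)/(6L³EI)  [x≤a] = -16·6²·(24/5)²·(3·6·12-(3·6+6)·(24/5))/(6·12³·20000) = -504/78125 m
Load 2 — uniform load w=5 kN/m over full span:
  y_2 = -wx²(L-x)²/(24EI) = -5·(24/5)²·(12-(24/5))²/(24·20000) = -972/78125 m
Superposition: y = Σ y_i = -1476/78125 m ≈ -0.018893 m

y(24/5) = -1476/78125 m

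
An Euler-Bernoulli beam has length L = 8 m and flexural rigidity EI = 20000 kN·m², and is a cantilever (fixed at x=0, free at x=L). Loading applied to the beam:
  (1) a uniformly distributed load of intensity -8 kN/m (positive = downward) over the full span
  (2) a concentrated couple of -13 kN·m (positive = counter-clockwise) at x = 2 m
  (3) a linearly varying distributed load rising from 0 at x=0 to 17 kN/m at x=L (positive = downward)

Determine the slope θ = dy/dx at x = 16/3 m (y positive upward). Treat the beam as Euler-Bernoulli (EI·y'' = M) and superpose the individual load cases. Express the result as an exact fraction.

Load 1 — uniform load w=-8 kN/m over full span:
  θ_1 = -wx(x²-3Lx+3L²)/(6EI) = -(-8)·(16/3)·((16/3)²-3·8·(16/3)+3·8²)/(6·20000) = 1664/50625 rad
Load 2 — applied couple M₀=-13 kN·m at a=2 m (b=L-a=6):
  θ_2 = M₀a/EI  [x>a] = (-13)·2/20000 = -13/10000 rad
Load 3 — triangular load w₀=17 kN/m (0→w₀ over full span):
  θ_3 = (w₀Lx²/4-w₀L²x/3-w₀x⁴/(24L))/EI = (17·8·(16/3)²/4-17·8²·(16/3)/3-17·(16/3)⁴/(24·8))/20000 = -7888/151875 rad
Superposition: θ = Σ θ_i = -9899/486000 rad ≈ -0.020368 rad

θ(16/3) = -9899/486000 rad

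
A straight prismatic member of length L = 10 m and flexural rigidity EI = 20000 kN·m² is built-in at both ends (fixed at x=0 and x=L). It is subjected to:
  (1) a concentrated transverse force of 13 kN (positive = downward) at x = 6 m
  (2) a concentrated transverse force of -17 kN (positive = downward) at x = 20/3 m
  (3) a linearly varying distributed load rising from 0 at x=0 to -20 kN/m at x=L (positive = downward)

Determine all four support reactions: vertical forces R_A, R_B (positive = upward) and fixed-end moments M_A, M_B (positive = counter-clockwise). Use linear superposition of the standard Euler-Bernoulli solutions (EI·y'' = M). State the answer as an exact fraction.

Load 1 — point force P=13 kN at a=6 m (b=L-a=4):
  R_A = Pb²(3a+b)/L³ = 13·4²·(3·6+4)/10³ = 572/125 kN
  M_A = Pab²/L² = 13·6·4²/10² = 312/25 kN·m
  R_B = Pa²(a+3b)/L³ = 13·6²·(6+3·4)/10³ = 1053/125 kN
  M_B = -Pa²b/L² = -13·6²·4/10² = -468/25 kN·m
Load 2 — point force P=-17 kN at a=20/3 m (b=L-a=10/3):
  R_A = Pb²(3a+b)/L³ = (-17)·(10/3)²·(3·(20/3)+(10/3))/10³ = -119/27 kN
  M_A = Pab²/L² = (-17)·(20/3)·(10/3)²/10² = -340/27 kN·m
  R_B = Pa²(a+3b)/L³ = (-17)·(20/3)²·((20/3)+3·(10/3))/10³ = -340/27 kN
  M_B = -Pa²b/L² = -(-17)·(20/3)²·(10/3)/10² = 680/27 kN·m
Load 3 — triangular load w₀=-20 kN/m (0→w₀ over full span):
  R_A = 3w₀L/20 = 3·(-20)·10/20 = -30 kN
  M_A = w₀L²/30 = (-20)·10²/30 = -200/3 kN·m
  R_B = 7w₀L/20 = 7·(-20)·10/20 = -70 kN
  M_B = -w₀L²/20 = -(-20)·10²/20 = 100 kN·m
Superposition: R_A = -100681/3375 kN, M_A = -45076/675 kN·m, R_B = -250319/3375 kN, M_B = 71864/675 kN·m

R_A = -100681/3375 kN, M_A = -45076/675 kN·m, R_B = -250319/3375 kN, M_B = 71864/675 kN·m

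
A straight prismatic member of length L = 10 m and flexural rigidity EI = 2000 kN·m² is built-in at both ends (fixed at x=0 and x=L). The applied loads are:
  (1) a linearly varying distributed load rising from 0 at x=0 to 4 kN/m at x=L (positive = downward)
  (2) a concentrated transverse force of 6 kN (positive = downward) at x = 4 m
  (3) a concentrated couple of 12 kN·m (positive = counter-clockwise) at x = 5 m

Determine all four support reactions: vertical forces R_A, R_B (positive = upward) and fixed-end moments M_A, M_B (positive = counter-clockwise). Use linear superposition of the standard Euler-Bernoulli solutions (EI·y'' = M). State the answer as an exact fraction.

Load 1 — triangular load w₀=4 kN/m (0→w₀ over full span):
  R_A = 3w₀L/20 = 3·4·10/20 = 6 kN
  M_A = w₀L²/30 = 4·10²/30 = 40/3 kN·m
  R_B = 7w₀L/20 = 7·4·10/20 = 14 kN
  M_B = -w₀L²/20 = -4·10²/20 = -20 kN·m
Load 2 — point force P=6 kN at a=4 m (b=L-a=6):
  R_A = Pb²(3a+b)/L³ = 6·6²·(3·4+6)/10³ = 486/125 kN
  M_A = Pab²/L² = 6·4·6²/10² = 216/25 kN·m
  R_B = Pa²(a+3b)/L³ = 6·4²·(4+3·6)/10³ = 264/125 kN
  M_B = -Pa²b/L² = -6·4²·6/10² = -144/25 kN·m
Load 3 — applied couple M₀=12 kN·m at a=5 m (b=L-a=5):
  R_A = 6M₀ab/L³ = 6·12·5·5/10³ = 9/5 kN
  M_A = M₀b(2a-b)/L² = 12·5·(2·5-5)/10² = 3 kN·m
  R_B = -6M₀ab/L³ = -6·12·5·5/10³ = -9/5 kN
  M_B = M₀a(2b-a)/L² = 12·5·(2·5-5)/10² = 3 kN·m
Superposition: R_A = 1461/125 kN, M_A = 1873/75 kN·m, R_B = 1789/125 kN, M_B = -569/25 kN·m

R_A = 1461/125 kN, M_A = 1873/75 kN·m, R_B = 1789/125 kN, M_B = -569/25 kN·m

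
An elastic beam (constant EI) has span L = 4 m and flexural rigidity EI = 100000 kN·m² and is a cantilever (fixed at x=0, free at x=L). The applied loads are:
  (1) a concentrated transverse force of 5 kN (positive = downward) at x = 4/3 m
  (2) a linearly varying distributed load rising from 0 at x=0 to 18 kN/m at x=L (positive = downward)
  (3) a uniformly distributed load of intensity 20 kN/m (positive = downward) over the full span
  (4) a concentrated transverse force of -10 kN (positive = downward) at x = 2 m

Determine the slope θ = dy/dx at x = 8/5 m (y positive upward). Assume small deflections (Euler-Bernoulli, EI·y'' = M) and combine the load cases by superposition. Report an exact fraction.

θ(8/5) = -183689/70312500 rad

Load 1 — point force P=5 kN at a=4/3 m (b=L-a=8/3):
  θ_1 = -Pa²/(2EI)  [x>a] = -5·(4/3)²/(2·100000) = -1/22500 rad
Load 2 — triangular load w₀=18 kN/m (0→w₀ over full span):
  θ_2 = (w₀Lx²/4-w₀L²x/3-w₀x⁴/(24L))/EI = (18·4·(8/5)²/4-18·4²·(8/5)/3-18·(8/5)⁴/(24·4))/100000 = -2124/1953125 rad
Load 3 — uniform load w=20 kN/m over full span:
  θ_3 = -wx(x²-3Lx+3L²)/(6EI) = -20·(8/5)·((8/5)²-3·4·(8/5)+3·4²)/(6·100000) = -392/234375 rad
Load 4 — point force P=-10 kN at a=2 m (b=L-a=2):
  θ_4 = -Px(2a-x)/(2EI)  [x≤a] = -(-10)·(8/5)·(2·2-(8/5))/(2·100000) = 3/15625 rad
Superposition: θ = Σ θ_i = -183689/70312500 rad ≈ -0.002612 rad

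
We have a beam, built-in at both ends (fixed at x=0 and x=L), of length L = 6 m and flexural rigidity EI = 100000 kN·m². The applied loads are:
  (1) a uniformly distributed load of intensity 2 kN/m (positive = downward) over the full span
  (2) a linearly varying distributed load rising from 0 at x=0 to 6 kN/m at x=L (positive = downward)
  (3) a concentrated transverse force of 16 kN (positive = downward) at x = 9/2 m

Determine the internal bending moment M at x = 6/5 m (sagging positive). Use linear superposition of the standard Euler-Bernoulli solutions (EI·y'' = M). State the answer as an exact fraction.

M(6/5) = -687/250 kN·m

Load 1 — uniform load w=2 kN/m over full span:
  M_1 = wLx/2 - wL²/12 - wx²/2 = 2·6·(6/5)/2 - 2·6²/12 - 2·(6/5)²/2 = -6/25 kN·m
Load 2 — triangular load w₀=6 kN/m (0→w₀ over full span):
  M_2 = 3w₀Lx/20 - w₀L²/30 - w₀x³/(6L) = 3·6·6·(6/5)/20 - 6·6²/30 - 6·(6/5)³/(6·6) = -126/125 kN·m
Load 3 — point force P=16 kN at a=9/2 m (b=L-a=3/2):
  M_3 = Pb²(3a+b)x/L³ - Pab²/L²  [x≤a] = 16·(3/2)²·(3·(9/2)+(3/2))·(6/5)/6³ - 16·(9/2)·(3/2)²/6² = -3/2 kN·m
Superposition: M = Σ M_i = -687/250 kN·m ≈ -2.748000 kN·m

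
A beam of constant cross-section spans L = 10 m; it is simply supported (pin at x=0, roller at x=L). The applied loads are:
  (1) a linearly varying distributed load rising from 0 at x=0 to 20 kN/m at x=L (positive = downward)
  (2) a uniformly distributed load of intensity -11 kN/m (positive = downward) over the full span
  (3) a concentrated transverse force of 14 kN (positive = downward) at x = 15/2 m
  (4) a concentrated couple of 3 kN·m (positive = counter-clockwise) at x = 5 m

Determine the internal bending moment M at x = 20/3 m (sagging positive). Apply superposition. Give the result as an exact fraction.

M(20/3) = 1909/81 kN·m

Load 1 — triangular load w₀=20 kN/m (0→w₀ over full span):
  M_1 = w₀Lx/6 - w₀x³/(6L) = 20·10·(20/3)/6 - 20·(20/3)³/(6·10) = 10000/81 kN·m
Load 2 — uniform load w=-11 kN/m over full span:
  M_2 = wx(L-x)/2 = (-11)·(20/3)·(10-(20/3))/2 = -1100/9 kN·m
Load 3 — point force P=14 kN at a=15/2 m (b=L-a=5/2):
  M_3 = Pbx/L  [x≤a] = 14·(5/2)·(20/3)/10 = 70/3 kN·m
Load 4 — applied couple M₀=3 kN·m at a=5 m (b=L-a=5):
  M_4 = M₀x/L - M₀  [x>a] = 3·(20/3)/10 - 3 = -1 kN·m
Superposition: M = Σ M_i = 1909/81 kN·m ≈ 23.567901 kN·m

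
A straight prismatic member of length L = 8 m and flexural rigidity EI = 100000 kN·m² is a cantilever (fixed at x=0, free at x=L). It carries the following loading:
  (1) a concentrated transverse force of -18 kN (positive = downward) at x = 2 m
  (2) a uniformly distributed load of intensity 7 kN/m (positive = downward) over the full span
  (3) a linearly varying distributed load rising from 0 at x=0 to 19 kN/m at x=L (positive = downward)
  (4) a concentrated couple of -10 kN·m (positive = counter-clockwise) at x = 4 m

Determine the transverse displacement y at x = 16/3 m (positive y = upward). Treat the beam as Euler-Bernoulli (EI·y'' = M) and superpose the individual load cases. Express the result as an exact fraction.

Load 1 — point force P=-18 kN at a=2 m (b=L-a=6):
  y_1 = -Pa²(3x-a)/(6EI)  [x>a] = -(-18)·2²·(3·(16/3)-2)/(6·100000) = 21/12500 m
Load 2 — uniform load w=7 kN/m over full span:
  y_2 = -wx²(x²-4Lx+6L²)/(24EI) = -7·(16/3)²·((16/3)²-4·8·(16/3)+6·8²)/(24·100000) = -15232/759375 m
Load 3 — triangular load w₀=19 kN/m (0→w₀ over full span):
  y_3 = (w₀Lx³/12-w₀L²x²/6-w₀x⁵/(120L))/EI = (19·8·(16/3)³/12-19·8²·(16/3)²/6-19·(16/3)⁵/(120·8))/100000 = -447488/11390625 m
Load 4 — applied couple M₀=-10 kN·m at a=4 m (b=L-a=4):
  y_4 = M₀a(2x-a)/(2EI)  [x>a] = (-10)·4·(2·(16/3)-4)/(2·100000) = -1/750 m
Superposition: y = Σ y_i = -2688077/45562500 m ≈ -0.058998 m

y(16/3) = -2688077/45562500 m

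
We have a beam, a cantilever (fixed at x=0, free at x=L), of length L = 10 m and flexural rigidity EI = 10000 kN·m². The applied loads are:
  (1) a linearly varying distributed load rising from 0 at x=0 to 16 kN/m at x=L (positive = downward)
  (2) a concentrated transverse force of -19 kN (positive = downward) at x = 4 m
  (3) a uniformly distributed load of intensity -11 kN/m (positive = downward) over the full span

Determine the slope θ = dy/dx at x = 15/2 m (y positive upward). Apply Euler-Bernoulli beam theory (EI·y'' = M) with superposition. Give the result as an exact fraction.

θ(15/2) = -17/40000 rad

Load 1 — triangular load w₀=16 kN/m (0→w₀ over full span):
  θ_1 = (w₀Lx²/4-w₀L²x/3-w₀x⁴/(24L))/EI = (16·10·(15/2)²/4-16·10²·(15/2)/3-16·(15/2)⁴/(24·10))/10000 = -251/1280 rad
Load 2 — point force P=-19 kN at a=4 m (b=L-a=6):
  θ_2 = -Pa²/(2EI)  [x>a] = -(-19)·4²/(2·10000) = 19/1250 rad
Load 3 — uniform load w=-11 kN/m over full span:
  θ_3 = -wx(x²-3Lx+3L²)/(6EI) = -(-11)·(15/2)·((15/2)²-3·10·(15/2)+3·10²)/(6·10000) = 231/1280 rad
Superposition: θ = Σ θ_i = -17/40000 rad ≈ -0.000425 rad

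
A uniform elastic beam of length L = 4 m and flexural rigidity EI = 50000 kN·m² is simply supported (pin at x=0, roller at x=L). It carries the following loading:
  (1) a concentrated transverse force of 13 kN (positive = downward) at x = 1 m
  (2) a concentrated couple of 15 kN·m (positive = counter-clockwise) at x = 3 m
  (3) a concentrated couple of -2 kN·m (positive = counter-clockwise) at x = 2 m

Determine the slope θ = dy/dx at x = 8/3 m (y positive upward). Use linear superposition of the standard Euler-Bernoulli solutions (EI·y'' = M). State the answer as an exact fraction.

Load 1 — point force P=13 kN at a=1 m (b=L-a=3):
  θ_1 = -Pa(2L²-6Lx+3x²+a²)/(6LEI)  [x>a] = -13·1·(2·4²-6·4·(8/3)+3·(8/3)²+1²)/(6·4·50000) = 377/3600000 rad
Load 2 — applied couple M₀=15 kN·m at a=3 m (b=L-a=1):
  θ_2 = (M₀x²/(2L)+C₁)/EI  [x≤a] with C₁=M₀(3b²-L²)/(6L)=-65/8 = (15·(8/3)²/(2·4)+(-65/8))/50000 = 1/9600 rad
Load 3 — applied couple M₀=-2 kN·m at a=2 m (b=L-a=2):
  θ_3 = (M₀x²/(2L)-M₀(x-a)+C₁)/EI  [x>a] with C₁=M₀(3b²-L²)/(6L)=1/3 = ((-2)·(8/3)²/(2·4)-(-2)·((8/3)-2)+(1/3))/50000 = -1/450000 rad
Superposition: θ = Σ θ_i = 31/150000 rad ≈ 0.000207 rad

θ(8/3) = 31/150000 rad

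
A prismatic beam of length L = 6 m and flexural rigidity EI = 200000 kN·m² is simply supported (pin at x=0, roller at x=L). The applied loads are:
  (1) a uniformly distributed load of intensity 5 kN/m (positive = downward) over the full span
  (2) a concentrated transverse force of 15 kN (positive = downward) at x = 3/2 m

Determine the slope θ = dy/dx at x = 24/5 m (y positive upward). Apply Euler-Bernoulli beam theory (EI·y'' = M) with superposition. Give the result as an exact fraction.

θ(24/5) = 43227/160000000 rad

Load 1 — uniform load w=5 kN/m over full span:
  θ_1 = -w(L³-6Lx²+4x³)/(24EI) = -5·(6³-6·6·(24/5)²+4·(24/5)³)/(24·200000) = 891/5000000 rad
Load 2 — point force P=15 kN at a=3/2 m (b=L-a=9/2):
  θ_2 = -Pa(2L²-6Lx+3x²+a²)/(6LEI)  [x>a] = -15·(3/2)·(2·6²-6·6·(24/5)+3·(24/5)²+(3/2)²)/(6·6·200000) = 2943/32000000 rad
Superposition: θ = Σ θ_i = 43227/160000000 rad ≈ 0.000270 rad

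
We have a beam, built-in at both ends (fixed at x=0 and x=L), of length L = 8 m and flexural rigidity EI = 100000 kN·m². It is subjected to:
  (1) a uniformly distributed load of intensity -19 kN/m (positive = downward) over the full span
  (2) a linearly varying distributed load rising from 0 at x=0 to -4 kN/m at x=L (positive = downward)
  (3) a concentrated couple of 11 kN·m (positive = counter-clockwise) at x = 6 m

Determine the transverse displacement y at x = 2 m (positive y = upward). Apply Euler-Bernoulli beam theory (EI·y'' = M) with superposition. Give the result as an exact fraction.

y(2) = 9599/8000000 m

Load 1 — uniform load w=-19 kN/m over full span:
  y_1 = -wx²(L-x)²/(24EI) = -(-19)·2²·(8-2)²/(24·100000) = 57/50000 m
Load 2 — triangular load w₀=-4 kN/m (0→w₀ over full span):
  y_2 = -w₀x²(L-x)²(x+2L)/(120LEI) = -(-4)·2²·(8-2)²·(2+2·8)/(120·8·100000) = 27/250000 m
Load 3 — applied couple M₀=11 kN·m at a=6 m (b=L-a=2):
  y_3 = (R_Ax³/6 - M_Ax²/2)/EI  [x≤a] with R_A=99/64, M_A=55/16 = ((99/64)·2³/6 - (55/16)·2²/2)/100000 = -77/1600000 m
Superposition: y = Σ y_i = 9599/8000000 m ≈ 0.001200 m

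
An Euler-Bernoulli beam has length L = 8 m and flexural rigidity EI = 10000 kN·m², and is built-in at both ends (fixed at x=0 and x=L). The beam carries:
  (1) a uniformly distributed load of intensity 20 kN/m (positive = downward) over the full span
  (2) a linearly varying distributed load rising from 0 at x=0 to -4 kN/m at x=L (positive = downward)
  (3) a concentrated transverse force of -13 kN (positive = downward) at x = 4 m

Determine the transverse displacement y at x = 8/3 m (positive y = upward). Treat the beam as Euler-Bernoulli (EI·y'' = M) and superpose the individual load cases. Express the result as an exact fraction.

Load 1 — uniform load w=20 kN/m over full span:
  y_1 = -wx²(L-x)²/(24EI) = -20·(8/3)²·(8-(8/3))²/(24·10000) = -512/30375 m
Load 2 — triangular load w₀=-4 kN/m (0→w₀ over full span):
  y_2 = -w₀x²(L-x)²(x+2L)/(120LEI) = -(-4)·(8/3)²·(8-(8/3))²·((8/3)+2·8)/(120·8·10000) = 3584/2278125 m
Load 3 — point force P=-13 kN at a=4 m (b=L-a=4):
  y_3 = -Pb²x²(3aL-(3a+b)x)/(6L³EI)  [x≤a] = -(-13)·4²·(8/3)²·(3·4·8-(3·4+4)·(8/3))/(6·8³·10000) = 26/10125 m
Superposition: y = Σ y_i = -28966/2278125 m ≈ -0.012715 m

y(8/3) = -28966/2278125 m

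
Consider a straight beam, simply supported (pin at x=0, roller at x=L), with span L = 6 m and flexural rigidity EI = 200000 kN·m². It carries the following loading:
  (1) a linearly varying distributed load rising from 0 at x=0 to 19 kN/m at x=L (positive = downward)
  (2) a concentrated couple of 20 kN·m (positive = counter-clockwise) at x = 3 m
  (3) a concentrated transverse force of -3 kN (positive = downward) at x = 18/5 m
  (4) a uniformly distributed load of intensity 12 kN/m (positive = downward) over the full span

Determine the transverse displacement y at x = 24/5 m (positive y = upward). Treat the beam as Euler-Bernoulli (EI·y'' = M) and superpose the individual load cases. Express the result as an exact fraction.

y(24/5) = -1621287/1562500000 m

Load 1 — triangular load w₀=19 kN/m (0→w₀ over full span):
  y_1 = -w₀x(7L⁴-10L²x²+3x⁴)/(360LEI) = -19·(24/5)·(7·6⁴-10·6²·(24/5)²+3·(24/5)⁴)/(360·6·200000) = -195453/390625000 m
Load 2 — applied couple M₀=20 kN·m at a=3 m (b=L-a=3):
  y_2 = (M₀x³/(6L)-M₀(x-a)²/2+C₁x)/EI  [x>a] with C₁=M₀(3b²-L²)/(6L)=-5 = (20·(24/5)³/(6·6)-20·((24/5)-3)²/2+(-5)·(24/5))/200000 = 63/2500000 m
Load 3 — point force P=-3 kN at a=18/5 m (b=L-a=12/5):
  y_3 = -Pa(L-x)(2Lx-a²-x²)/(6LEI)  [x>a] = -(-3)·(18/5)·(6-(24/5))·(2·6·(24/5)-(18/5)²-(24/5)²)/(6·6·200000) = 243/6250000 m
Load 4 — uniform load w=12 kN/m over full span:
  y_4 = -wx(L³-2Lx²+x³)/(24EI) = -12·(24/5)·(6³-2·6·(24/5)²+(24/5)³)/(24·200000) = -2349/3906250 m
Superposition: y = Σ y_i = -1621287/1562500000 m ≈ -0.001038 m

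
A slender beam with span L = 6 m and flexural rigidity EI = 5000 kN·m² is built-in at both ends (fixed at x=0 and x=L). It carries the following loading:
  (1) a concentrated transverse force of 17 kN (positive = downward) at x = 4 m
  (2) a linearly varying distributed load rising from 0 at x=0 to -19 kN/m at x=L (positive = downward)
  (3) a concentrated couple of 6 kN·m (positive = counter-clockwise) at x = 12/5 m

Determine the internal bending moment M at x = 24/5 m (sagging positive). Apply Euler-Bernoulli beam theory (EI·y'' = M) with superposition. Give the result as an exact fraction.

Load 1 — point force P=17 kN at a=4 m (b=L-a=2):
  M_1 = Pa²(a+3b)(L-x)/L³ - Pa²b/L²  [x>a] = 17·4²·(4+3·2)·(6-(24/5))/6³ - 17·4²·2/6² = 0 kN·m
Load 2 — triangular load w₀=-19 kN/m (0→w₀ over full span):
  M_2 = 3w₀Lx/20 - w₀L²/30 - w₀x³/(6L) = 3·(-19)·6·(24/5)/20 - (-19)·6²/30 - (-19)·(24/5)³/(6·6) = -114/125 kN·m
Load 3 — applied couple M₀=6 kN·m at a=12/5 m (b=L-a=18/5):
  M_3 = R_Ax - M_A - M₀  [x>a] with R_A=36/25, M_A=18/25 = (36/25)·(24/5) - (18/25) - 6 = 24/125 kN·m
Superposition: M = Σ M_i = -18/25 kN·m ≈ -0.720000 kN·m

M(24/5) = -18/25 kN·m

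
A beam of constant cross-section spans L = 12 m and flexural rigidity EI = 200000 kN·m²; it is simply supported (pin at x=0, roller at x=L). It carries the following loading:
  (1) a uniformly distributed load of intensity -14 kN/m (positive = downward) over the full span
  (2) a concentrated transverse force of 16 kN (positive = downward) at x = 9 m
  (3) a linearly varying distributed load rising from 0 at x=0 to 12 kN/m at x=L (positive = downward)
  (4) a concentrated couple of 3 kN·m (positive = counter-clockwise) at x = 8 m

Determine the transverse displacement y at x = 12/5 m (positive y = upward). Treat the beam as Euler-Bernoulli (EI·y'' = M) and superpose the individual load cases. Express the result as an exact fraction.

Load 1 — uniform load w=-14 kN/m over full span:
  y_1 = -wx(L³-2Lx²+x³)/(24EI) = -(-14)·(12/5)·(12³-2·12·(12/5)²+(12/5)³)/(24·200000) = 21924/1953125 m
Load 2 — point force P=16 kN at a=9 m (b=L-a=3):
  y_2 = -Pbx(L²-b²-x²)/(6LEI)  [x≤a] = -16·3·(12/5)·(12²-3²-(12/5)²)/(6·12·200000) = -3231/3125000 m
Load 3 — triangular load w₀=12 kN/m (0→w₀ over full span):
  y_3 = -w₀x(7L⁴-10L²x²+3x⁴)/(360LEI) = -12·(12/5)·(7·12⁴-10·12²·(12/5)²+3·(12/5)⁴)/(360·12·200000) = -222912/48828125 m
Load 4 — applied couple M₀=3 kN·m at a=8 m (b=L-a=4):
  y_4 = (M₀x³/(6L)+C₁x)/EI  [x≤a] with C₁=M₀(3b²-L²)/(6L)=-4 = (3·(12/5)³/(6·12)+(-4)·(12/5))/200000 = -141/3125000 m
Superposition: y = Σ y_i = 545001/97656250 m ≈ 0.005581 m

y(12/5) = 545001/97656250 m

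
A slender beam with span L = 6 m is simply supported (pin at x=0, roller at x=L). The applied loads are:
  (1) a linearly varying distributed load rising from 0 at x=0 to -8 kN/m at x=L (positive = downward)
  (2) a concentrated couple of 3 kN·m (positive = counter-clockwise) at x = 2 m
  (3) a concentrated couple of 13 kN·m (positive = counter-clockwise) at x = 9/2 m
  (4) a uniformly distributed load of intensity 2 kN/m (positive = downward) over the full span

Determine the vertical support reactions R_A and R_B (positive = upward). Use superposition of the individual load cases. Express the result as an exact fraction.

R_A = 2/3 kN, R_B = -38/3 kN

Load 1 — triangular load w₀=-8 kN/m (0→w₀ over full span):
  R_A = w₀L/6 = (-8)·6/6 = -8 kN
  R_B = w₀L/3 = (-8)·6/3 = -16 kN
Load 2 — applied couple M₀=3 kN·m at a=2 m (b=L-a=4):
  R_A = M₀/L = 3/6 = 1/2 kN
  R_B = -M₀/L = -3/6 = -1/2 kN
Load 3 — applied couple M₀=13 kN·m at a=9/2 m (b=L-a=3/2):
  R_A = M₀/L = 13/6 kN
  R_B = -M₀/L = -13/6 kN
Load 4 — uniform load w=2 kN/m over full span:
  R_A = wL/2 = 2·6/2 = 6 kN
  R_B = wL/2 = 2·6/2 = 6 kN
Superposition: R_A = 2/3 kN, R_B = -38/3 kN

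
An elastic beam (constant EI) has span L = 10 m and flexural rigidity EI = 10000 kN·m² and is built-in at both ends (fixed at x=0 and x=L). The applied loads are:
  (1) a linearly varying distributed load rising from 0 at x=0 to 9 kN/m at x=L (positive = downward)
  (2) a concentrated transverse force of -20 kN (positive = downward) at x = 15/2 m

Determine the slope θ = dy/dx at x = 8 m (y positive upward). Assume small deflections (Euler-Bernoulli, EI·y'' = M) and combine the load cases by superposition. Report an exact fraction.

θ(8) = 159/100000 rad

Load 1 — triangular load w₀=9 kN/m (0→w₀ over full span):
  θ_1 = -w₀(2x(L-x)(L-2x)(x+2L)+x²(L-x)²)/(120LEI) = -9·(2·8·(10-8)·(10-2·8)·(8+2·10)+8²·(10-8)²)/(120·10·10000) = 12/3125 rad
Load 2 — point force P=-20 kN at a=15/2 m (b=L-a=5/2):
  θ_2 = Pa²(L-x)(2bL-(3b+a)(L-x))/(2L³EI)  [x>a] = (-20)·(15/2)²·(10-8)·(2·(5/2)·10-(3·(5/2)+(15/2))·(10-8))/(2·10³·10000) = -9/4000 rad
Superposition: θ = Σ θ_i = 159/100000 rad ≈ 0.001590 rad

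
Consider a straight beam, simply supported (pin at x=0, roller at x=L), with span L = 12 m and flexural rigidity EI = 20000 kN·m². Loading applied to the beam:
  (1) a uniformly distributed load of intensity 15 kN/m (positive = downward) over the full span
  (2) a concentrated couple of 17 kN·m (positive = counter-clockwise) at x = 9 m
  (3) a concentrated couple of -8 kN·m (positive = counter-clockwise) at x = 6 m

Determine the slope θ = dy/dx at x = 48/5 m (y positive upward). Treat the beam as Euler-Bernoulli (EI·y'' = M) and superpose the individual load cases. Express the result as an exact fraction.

θ(48/5) = 176979/4000000 rad

Load 1 — uniform load w=15 kN/m over full span:
  θ_1 = -w(L³-6Lx²+4x³)/(24EI) = -15·(12³-6·12·(48/5)²+4·(48/5)³)/(24·20000) = 2673/62500 rad
Load 2 — applied couple M₀=17 kN·m at a=9 m (b=L-a=3):
  θ_2 = (M₀x²/(2L)-M₀(x-a)+C₁)/EI  [x>a] with C₁=M₀(3b²-L²)/(6L)=-221/8 = (17·(48/5)²/(2·12)-17·((48/5)-9)+(-221/8))/20000 = 5491/4000000 rad
Load 3 — applied couple M₀=-8 kN·m at a=6 m (b=L-a=6):
  θ_3 = (M₀x²/(2L)-M₀(x-a)+C₁)/EI  [x>a] with C₁=M₀(3b²-L²)/(6L)=4 = ((-8)·(48/5)²/(2·12)-(-8)·((48/5)-6)+4)/20000 = 13/125000 rad
Superposition: θ = Σ θ_i = 176979/4000000 rad ≈ 0.044245 rad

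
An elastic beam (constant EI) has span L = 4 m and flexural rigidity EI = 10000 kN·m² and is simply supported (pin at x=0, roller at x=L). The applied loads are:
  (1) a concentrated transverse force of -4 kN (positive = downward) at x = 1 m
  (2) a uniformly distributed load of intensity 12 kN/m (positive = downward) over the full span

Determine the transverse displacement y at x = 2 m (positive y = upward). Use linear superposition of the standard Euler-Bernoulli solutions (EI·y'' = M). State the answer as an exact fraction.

y(2) = -109/30000 m

Load 1 — point force P=-4 kN at a=1 m (b=L-a=3):
  y_1 = -Pa(L-x)(2Lx-a²-x²)/(6LEI)  [x>a] = -(-4)·1·(4-2)·(2·4·2-1²-2²)/(6·4·10000) = 11/30000 m
Load 2 — uniform load w=12 kN/m over full span:
  y_2 = -wx(L³-2Lx²+x³)/(24EI) = -12·2·(4³-2·4·2²+2³)/(24·10000) = -1/250 m
Superposition: y = Σ y_i = -109/30000 m ≈ -0.003633 m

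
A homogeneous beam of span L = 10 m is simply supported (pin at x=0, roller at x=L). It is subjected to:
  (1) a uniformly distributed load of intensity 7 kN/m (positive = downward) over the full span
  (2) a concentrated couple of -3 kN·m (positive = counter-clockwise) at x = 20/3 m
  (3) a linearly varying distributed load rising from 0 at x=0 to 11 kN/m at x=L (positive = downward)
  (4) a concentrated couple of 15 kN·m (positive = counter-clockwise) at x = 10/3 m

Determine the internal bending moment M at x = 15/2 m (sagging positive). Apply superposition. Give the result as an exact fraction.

M(15/2) = 3929/32 kN·m

Load 1 — uniform load w=7 kN/m over full span:
  M_1 = wx(L-x)/2 = 7·(15/2)·(10-(15/2))/2 = 525/8 kN·m
Load 2 — applied couple M₀=-3 kN·m at a=20/3 m (b=L-a=10/3):
  M_2 = M₀x/L - M₀  [x>a] = (-3)·(15/2)/10 - (-3) = 3/4 kN·m
Load 3 — triangular load w₀=11 kN/m (0→w₀ over full span):
  M_3 = w₀Lx/6 - w₀x³/(6L) = 11·10·(15/2)/6 - 11·(15/2)³/(6·10) = 1925/32 kN·m
Load 4 — applied couple M₀=15 kN·m at a=10/3 m (b=L-a=20/3):
  M_4 = M₀x/L - M₀  [x>a] = 15·(15/2)/10 - 15 = -15/4 kN·m
Superposition: M = Σ M_i = 3929/32 kN·m ≈ 122.781250 kN·m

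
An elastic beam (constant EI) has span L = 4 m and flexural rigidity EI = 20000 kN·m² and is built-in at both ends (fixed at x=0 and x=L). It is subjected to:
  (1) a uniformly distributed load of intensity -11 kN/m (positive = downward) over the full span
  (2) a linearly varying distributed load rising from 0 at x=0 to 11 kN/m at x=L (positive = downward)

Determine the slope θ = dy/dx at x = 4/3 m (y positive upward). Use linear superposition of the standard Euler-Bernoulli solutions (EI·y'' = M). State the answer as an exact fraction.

Load 1 — uniform load w=-11 kN/m over full span:
  θ_1 = -wx(L-x)(L-2x)/(12EI) = -(-11)·(4/3)·(4-(4/3))·(4-2·(4/3))/(12·20000) = 11/50625 rad
Load 2 — triangular load w₀=11 kN/m (0→w₀ over full span):
  θ_2 = -w₀(2x(L-x)(L-2x)(x+2L)+x²(L-x)²)/(120LEI) = -11·(2·(4/3)·(4-(4/3))·(4-2·(4/3))·((4/3)+2·4)+(4/3)²·(4-(4/3))²)/(120·4·20000) = -88/759375 rad
Superposition: θ = Σ θ_i = 77/759375 rad ≈ 0.000101 rad

θ(4/3) = 77/759375 rad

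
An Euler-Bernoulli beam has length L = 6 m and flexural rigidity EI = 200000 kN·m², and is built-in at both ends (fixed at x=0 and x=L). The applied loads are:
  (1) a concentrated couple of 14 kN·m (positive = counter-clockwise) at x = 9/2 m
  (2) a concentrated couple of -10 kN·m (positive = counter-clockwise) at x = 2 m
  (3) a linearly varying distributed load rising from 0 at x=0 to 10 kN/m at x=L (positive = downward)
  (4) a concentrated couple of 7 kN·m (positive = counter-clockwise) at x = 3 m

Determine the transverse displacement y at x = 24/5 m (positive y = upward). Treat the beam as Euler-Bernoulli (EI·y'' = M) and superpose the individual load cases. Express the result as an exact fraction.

Load 1 — applied couple M₀=14 kN·m at a=9/2 m (b=L-a=3/2):
  y_1 = (R_Ax³/6 - M_Ax²/2 - M₀(x-a)²/2)/EI  [x>a] with R_A=21/8, M_A=35/8 = ((21/8)·(24/5)³/6 - (35/8)·(24/5)²/2 - 14·((24/5)-(9/2))²/2)/200000 = -1323/100000000 m
Load 2 — applied couple M₀=-10 kN·m at a=2 m (b=L-a=4):
  y_2 = (R_Ax³/6 - M_Ax²/2 - M₀(x-a)²/2)/EI  [x>a] with R_A=-20/9, M_A=0 = ((-20/9)·(24/5)³/6 - 0·(24/5)²/2 - (-10)·((24/5)-2)²/2)/200000 = -11/1250000 m
Load 3 — triangular load w₀=10 kN/m (0→w₀ over full span):
  y_3 = -w₀x²(L-x)²(x+2L)/(120LEI) = -10·(24/5)²·(6-(24/5))²·((24/5)+2·6)/(120·6·200000) = -378/9765625 m
Load 4 — applied couple M₀=7 kN·m at a=3 m (b=L-a=3):
  y_4 = (R_Ax³/6 - M_Ax²/2 - M₀(x-a)²/2)/EI  [x>a] with R_A=7/4, M_A=7/4 = ((7/4)·(24/5)³/6 - (7/4)·(24/5)²/2 - 7·((24/5)-3)²/2)/200000 = 189/50000000 m
Superposition: y = Σ y_i = -142393/2500000000 m ≈ -0.000057 m

y(24/5) = -142393/2500000000 m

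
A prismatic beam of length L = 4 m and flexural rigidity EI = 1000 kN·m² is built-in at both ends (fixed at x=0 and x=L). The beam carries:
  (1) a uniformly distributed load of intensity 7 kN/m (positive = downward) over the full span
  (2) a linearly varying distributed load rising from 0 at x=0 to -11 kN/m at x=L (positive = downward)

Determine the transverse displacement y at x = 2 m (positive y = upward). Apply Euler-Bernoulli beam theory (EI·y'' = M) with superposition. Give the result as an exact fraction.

y(2) = -1/1000 m

Load 1 — uniform load w=7 kN/m over full span:
  y_1 = -wx²(L-x)²/(24EI) = -7·2²·(4-2)²/(24·1000) = -7/1500 m
Load 2 — triangular load w₀=-11 kN/m (0→w₀ over full span):
  y_2 = -w₀x²(L-x)²(x+2L)/(120LEI) = -(-11)·2²·(4-2)²·(2+2·4)/(120·4·1000) = 11/3000 m
Superposition: y = Σ y_i = -1/1000 m ≈ -0.001000 m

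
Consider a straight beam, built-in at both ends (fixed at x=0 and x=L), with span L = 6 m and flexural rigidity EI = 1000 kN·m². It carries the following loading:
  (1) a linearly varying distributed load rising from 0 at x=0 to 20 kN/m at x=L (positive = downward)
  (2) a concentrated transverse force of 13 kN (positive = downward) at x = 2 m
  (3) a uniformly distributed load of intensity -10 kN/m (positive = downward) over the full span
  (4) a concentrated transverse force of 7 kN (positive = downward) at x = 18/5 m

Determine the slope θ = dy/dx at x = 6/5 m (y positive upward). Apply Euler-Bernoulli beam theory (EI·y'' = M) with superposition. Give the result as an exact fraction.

θ(6/5) = -10366/1171875 rad

Load 1 — triangular load w₀=20 kN/m (0→w₀ over full span):
  θ_1 = -w₀(2x(L-x)(L-2x)(x+2L)+x²(L-x)²)/(120LEI) = -20·(2·(6/5)·(6-(6/5))·(6-2·(6/5))·((6/5)+2·6)+(6/5)²·(6-(6/5))²)/(120·6·1000) = -252/15625 rad
Load 2 — point force P=13 kN at a=2 m (b=L-a=4):
  θ_2 = -Pb²x(2aL-(3a+b)x)/(2L³EI)  [x≤a] = -13·4²·(6/5)·(2·2·6-(3·2+4)·(6/5))/(2·6³·1000) = -13/1875 rad
Load 3 — uniform load w=-10 kN/m over full span:
  θ_3 = -wx(L-x)(L-2x)/(12EI) = -(-10)·(6/5)·(6-(6/5))·(6-2·(6/5))/(12·1000) = 54/3125 rad
Load 4 — point force P=7 kN at a=18/5 m (b=L-a=12/5):
  θ_4 = -Pb²x(2aL-(3a+b)x)/(2L³EI)  [x≤a] = -7·(12/5)²·(6/5)·(2·(18/5)·6-(3·(18/5)+(12/5))·(6/5))/(2·6³·1000) = -1197/390625 rad
Superposition: θ = Σ θ_i = -10366/1171875 rad ≈ -0.008846 rad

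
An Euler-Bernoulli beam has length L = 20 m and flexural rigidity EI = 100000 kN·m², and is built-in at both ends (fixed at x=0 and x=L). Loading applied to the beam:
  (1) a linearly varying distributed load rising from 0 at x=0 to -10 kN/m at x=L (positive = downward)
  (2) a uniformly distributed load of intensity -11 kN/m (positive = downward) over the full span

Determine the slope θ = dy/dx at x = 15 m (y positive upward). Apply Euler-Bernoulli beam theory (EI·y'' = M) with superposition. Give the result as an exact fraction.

Load 1 — triangular load w₀=-10 kN/m (0→w₀ over full span):
  θ_1 = -w₀(2x(L-x)(L-2x)(x+2L)+x²(L-x)²)/(120LEI) = -(-10)·(2·15·(20-15)·(20-2·15)·(15+2·20)+15²·(20-15)²)/(120·20·100000) = -41/12800 rad
Load 2 — uniform load w=-11 kN/m over full span:
  θ_2 = -wx(L-x)(L-2x)/(12EI) = -(-11)·15·(20-15)·(20-2·15)/(12·100000) = -11/1600 rad
Superposition: θ = Σ θ_i = -129/12800 rad ≈ -0.010078 rad

θ(15) = -129/12800 rad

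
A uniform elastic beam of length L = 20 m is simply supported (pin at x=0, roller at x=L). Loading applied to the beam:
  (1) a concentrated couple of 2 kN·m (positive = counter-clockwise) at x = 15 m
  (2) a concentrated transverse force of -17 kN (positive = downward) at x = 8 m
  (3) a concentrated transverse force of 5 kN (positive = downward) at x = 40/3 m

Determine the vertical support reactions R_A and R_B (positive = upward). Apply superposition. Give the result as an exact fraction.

Load 1 — applied couple M₀=2 kN·m at a=15 m (b=L-a=5):
  R_A = M₀/L = 2/20 = 1/10 kN
  R_B = -M₀/L = -2/20 = -1/10 kN
Load 2 — point force P=-17 kN at a=8 m (b=L-a=12):
  R_A = Pb/L = (-17)·12/20 = -51/5 kN
  R_B = Pa/L = (-17)·8/20 = -34/5 kN
Load 3 — point force P=5 kN at a=40/3 m (b=L-a=20/3):
  R_A = Pb/L = 5·(20/3)/20 = 5/3 kN
  R_B = Pa/L = 5·(40/3)/20 = 10/3 kN
Superposition: R_A = -253/30 kN, R_B = -107/30 kN

R_A = -253/30 kN, R_B = -107/30 kN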